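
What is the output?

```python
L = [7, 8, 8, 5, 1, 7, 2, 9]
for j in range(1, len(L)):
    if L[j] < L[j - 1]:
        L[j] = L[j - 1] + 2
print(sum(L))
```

j=1: 8>=7, unchanged → [7, 8, 8, 5, 1, 7, 2, 9]
j=2: 8>=8, unchanged → [7, 8, 8, 5, 1, 7, 2, 9]
j=3: 5<8, L[3] = 8+2 = 10 → [7, 8, 8, 10, 1, 7, 2, 9]
j=4: 1<10, L[4] = 10+2 = 12 → [7, 8, 8, 10, 12, 7, 2, 9]
j=5: 7<12, L[5] = 12+2 = 14 → [7, 8, 8, 10, 12, 14, 2, 9]
j=6: 2<14, L[6] = 14+2 = 16 → [7, 8, 8, 10, 12, 14, 16, 9]
j=7: 9<16, L[7] = 16+2 = 18 → [7, 8, 8, 10, 12, 14, 16, 18]
sum = 93

93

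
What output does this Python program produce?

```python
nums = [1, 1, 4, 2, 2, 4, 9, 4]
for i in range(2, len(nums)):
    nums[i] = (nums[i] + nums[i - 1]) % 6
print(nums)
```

[1, 1, 5, 1, 3, 1, 4, 2]

i=2: nums[2] = (4+1)%6 = 5 → [1, 1, 5, 2, 2, 4, 9, 4]
i=3: nums[3] = (2+5)%6 = 1 → [1, 1, 5, 1, 2, 4, 9, 4]
i=4: nums[4] = (2+1)%6 = 3 → [1, 1, 5, 1, 3, 4, 9, 4]
i=5: nums[5] = (4+3)%6 = 1 → [1, 1, 5, 1, 3, 1, 9, 4]
i=6: nums[6] = (9+1)%6 = 4 → [1, 1, 5, 1, 3, 1, 4, 4]
i=7: nums[7] = (4+4)%6 = 2 → [1, 1, 5, 1, 3, 1, 4, 2]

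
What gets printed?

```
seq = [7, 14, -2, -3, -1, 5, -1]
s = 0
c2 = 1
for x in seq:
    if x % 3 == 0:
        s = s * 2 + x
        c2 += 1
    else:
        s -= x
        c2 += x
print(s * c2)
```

-1056

x=7: not %3==0, s = 0-7 = -7; c2=8
x=14: not %3==0, s = (-7)-14 = -21; c2=22
x=-2: not %3==0, s = (-21)-(-2) = -19; c2=20
x=-3: %3==0, s = (-19)*2+(-3) = -41; c2=21
x=-1: not %3==0, s = (-41)-(-1) = -40; c2=20
x=5: not %3==0, s = (-40)-5 = -45; c2=25
x=-1: not %3==0, s = (-45)-(-1) = -44; c2=24
s*c2 = (-44)*24 = -1056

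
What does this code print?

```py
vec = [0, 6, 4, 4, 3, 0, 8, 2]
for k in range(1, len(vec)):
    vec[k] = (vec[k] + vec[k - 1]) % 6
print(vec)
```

[0, 0, 4, 2, 5, 5, 1, 3]

k=1: vec[1] = (6+0)%6 = 0 → [0, 0, 4, 4, 3, 0, 8, 2]
k=2: vec[2] = (4+0)%6 = 4 → [0, 0, 4, 4, 3, 0, 8, 2]
k=3: vec[3] = (4+4)%6 = 2 → [0, 0, 4, 2, 3, 0, 8, 2]
k=4: vec[4] = (3+2)%6 = 5 → [0, 0, 4, 2, 5, 0, 8, 2]
k=5: vec[5] = (0+5)%6 = 5 → [0, 0, 4, 2, 5, 5, 8, 2]
k=6: vec[6] = (8+5)%6 = 1 → [0, 0, 4, 2, 5, 5, 1, 2]
k=7: vec[7] = (2+1)%6 = 3 → [0, 0, 4, 2, 5, 5, 1, 3]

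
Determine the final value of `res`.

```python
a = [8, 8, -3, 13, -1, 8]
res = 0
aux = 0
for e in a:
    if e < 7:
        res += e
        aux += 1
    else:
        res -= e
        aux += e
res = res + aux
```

e=8: not <7, res = 0-8 = -8; aux=8
e=8: not <7, res = (-8)-8 = -16; aux=16
e=-3: <7, res = (-16)+(-3) = -19; aux=17
e=13: not <7, res = (-19)-13 = -32; aux=30
e=-1: <7, res = (-32)+(-1) = -33; aux=31
e=8: not <7, res = (-33)-8 = -41; aux=39
res+aux = (-41)+39 = -2

-2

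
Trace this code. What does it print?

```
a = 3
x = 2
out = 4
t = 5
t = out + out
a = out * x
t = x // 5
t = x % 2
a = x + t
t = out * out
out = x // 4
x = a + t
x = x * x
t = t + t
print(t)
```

32

t = 4+4 = 8
a = 4*2 = 8
t = 2//5 = 0
t = 2%2 = 0
a = 2+0 = 2
t = 4*4 = 16
out = 2//4 = 0
x = 2+16 = 18
x = 18*18 = 324
t = 16+16 = 32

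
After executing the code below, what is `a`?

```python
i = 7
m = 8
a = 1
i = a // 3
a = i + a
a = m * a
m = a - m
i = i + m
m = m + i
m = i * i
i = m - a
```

i = 1//3 = 0
a = 0+1 = 1
a = 8*1 = 8
m = 8-8 = 0
i = 0+0 = 0
m = 0+0 = 0
m = 0*0 = 0
i = 0-8 = -8

8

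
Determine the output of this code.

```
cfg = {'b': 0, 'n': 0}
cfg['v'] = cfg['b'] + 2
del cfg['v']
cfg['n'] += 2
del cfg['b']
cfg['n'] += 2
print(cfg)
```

cfg['v'] = cfg['b']+2 = 2 → {'b': 0, 'n': 0, 'v': 2}
del 'v' → {'b': 0, 'n': 0}
cfg['n'] = 0+2 = 2 → {'b': 0, 'n': 2}
del 'b' → {'n': 2}
cfg['n'] = 2+2 = 4 → {'n': 4}

{'n': 4}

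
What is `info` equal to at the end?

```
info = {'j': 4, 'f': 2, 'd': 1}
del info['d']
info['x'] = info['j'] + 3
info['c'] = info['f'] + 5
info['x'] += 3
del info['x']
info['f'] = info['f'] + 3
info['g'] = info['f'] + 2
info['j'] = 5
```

{'j': 5, 'f': 5, 'c': 7, 'g': 7}

del 'd' → {'j': 4, 'f': 2}
info['x'] = info['j']+3 = 7 → {'j': 4, 'f': 2, 'x': 7}
info['c'] = info['f']+5 = 7 → {'j': 4, 'f': 2, 'x': 7, 'c': 7}
info['x'] = 7+3 = 10 → {'j': 4, 'f': 2, 'x': 10, 'c': 7}
del 'x' → {'j': 4, 'f': 2, 'c': 7}
info['f'] = info['f']+3 = 5 → {'j': 4, 'f': 5, 'c': 7}
info['g'] = info['f']+2 = 7 → {'j': 4, 'f': 5, 'c': 7, 'g': 7}
info['j'] = 5 → {'j': 5, 'f': 5, 'c': 7, 'g': 7}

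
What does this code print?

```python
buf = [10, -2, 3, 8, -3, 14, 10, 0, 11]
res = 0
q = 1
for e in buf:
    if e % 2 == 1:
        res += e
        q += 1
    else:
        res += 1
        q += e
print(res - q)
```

e=10: not odd, res = 0+1 = 1; q=11
e=-2: not odd, res = 1+1 = 2; q=9
e=3: odd, res = 2+3 = 5; q=10
e=8: not odd, res = 5+1 = 6; q=18
e=-3: odd, res = 6+(-3) = 3; q=19
e=14: not odd, res = 3+1 = 4; q=33
e=10: not odd, res = 4+1 = 5; q=43
e=0: not odd, res = 5+1 = 6; q=43
e=11: odd, res = 6+11 = 17; q=44
res-q = 17-44 = -27

-27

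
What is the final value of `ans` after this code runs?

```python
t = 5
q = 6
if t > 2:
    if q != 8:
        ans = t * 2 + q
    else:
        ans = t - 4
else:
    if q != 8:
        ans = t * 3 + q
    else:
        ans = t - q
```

16

t=5, q=6
t > 2 is True; q != 8 is True
→ ans = t * 2 + q = 16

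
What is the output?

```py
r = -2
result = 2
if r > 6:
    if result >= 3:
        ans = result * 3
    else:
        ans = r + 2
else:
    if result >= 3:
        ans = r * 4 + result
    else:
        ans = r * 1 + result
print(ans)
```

0

r=-2, result=2
r > 6 is False; result >= 3 is False
→ ans = r * 1 + result = 0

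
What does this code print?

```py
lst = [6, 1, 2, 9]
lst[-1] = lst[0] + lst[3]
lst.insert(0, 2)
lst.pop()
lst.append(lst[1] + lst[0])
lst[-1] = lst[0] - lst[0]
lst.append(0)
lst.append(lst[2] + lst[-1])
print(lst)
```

lst[-1] = lst[0]+lst[3] = 6+9 = 15 → [6, 1, 2, 15]
insert 2 at 0 → [2, 6, 1, 2, 15]
pop() removes 15 → [2, 6, 1, 2]
append lst[1]+lst[0] = 6+2 = 8 → [2, 6, 1, 2, 8]
lst[-1] = lst[0]-lst[0] = 2-2 = 0 → [2, 6, 1, 2, 0]
append 0 → [2, 6, 1, 2, 0, 0]
append lst[2]+lst[-1] = 1+0 = 1 → [2, 6, 1, 2, 0, 0, 1]

[2, 6, 1, 2, 0, 0, 1]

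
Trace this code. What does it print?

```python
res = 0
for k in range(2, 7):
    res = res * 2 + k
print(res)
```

88

k=2: res = 0*2+2 = 2
k=3: res = 2*2+3 = 7
k=4: res = 7*2+4 = 18
k=5: res = 18*2+5 = 41
k=6: res = 41*2+6 = 88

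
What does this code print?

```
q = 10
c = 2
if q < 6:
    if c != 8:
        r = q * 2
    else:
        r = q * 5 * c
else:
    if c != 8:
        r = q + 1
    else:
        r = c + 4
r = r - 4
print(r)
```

7

q=10, c=2
q < 6 is False; c != 8 is True
→ r = q + 1 = 11
r = 11-4 = 7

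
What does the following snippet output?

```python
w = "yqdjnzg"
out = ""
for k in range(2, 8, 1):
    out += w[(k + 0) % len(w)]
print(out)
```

djnzgy

k=2: add w[2]='d' → 'd'
k=3: add w[3]='j' → 'dj'
k=4: add w[4]='n' → 'djn'
k=5: add w[5]='z' → 'djnz'
k=6: add w[6]='g' → 'djnzg'
k=7: add w[0]='y' → 'djnzgy'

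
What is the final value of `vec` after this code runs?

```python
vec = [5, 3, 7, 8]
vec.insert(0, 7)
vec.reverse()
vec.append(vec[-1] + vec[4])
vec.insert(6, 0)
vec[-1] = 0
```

insert 7 at 0 → [7, 5, 3, 7, 8]
reverse → [8, 7, 3, 5, 7]
append vec[-1]+vec[4] = 7+7 = 14 → [8, 7, 3, 5, 7, 14]
insert 0 at 6 → [8, 7, 3, 5, 7, 14, 0]
vec[-1] = 0 → [8, 7, 3, 5, 7, 14, 0]

[8, 7, 3, 5, 7, 14, 0]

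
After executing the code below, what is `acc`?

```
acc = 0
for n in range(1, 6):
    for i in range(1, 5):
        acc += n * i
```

150

n=1,i=1: acc = 0+1 = 1
n=1,i=2: acc = 1+2 = 3
n=1,i=3: acc = 3+3 = 6
n=1,i=4: acc = 6+4 = 10
n=2,i=1: acc = 10+2 = 12
n=2,i=2: acc = 12+4 = 16
n=2,i=3: acc = 16+6 = 22
n=2,i=4: acc = 22+8 = 30
n=3,i=1: acc = 30+3 = 33
n=3,i=2: acc = 33+6 = 39
n=3,i=3: acc = 39+9 = 48
n=3,i=4: acc = 48+12 = 60
n=4,i=1: acc = 60+4 = 64
n=4,i=2: acc = 64+8 = 72
n=4,i=3: acc = 72+12 = 84
n=4,i=4: acc = 84+16 = 100
n=5,i=1: acc = 100+5 = 105
n=5,i=2: acc = 105+10 = 115
n=5,i=3: acc = 115+15 = 130
n=5,i=4: acc = 130+20 = 150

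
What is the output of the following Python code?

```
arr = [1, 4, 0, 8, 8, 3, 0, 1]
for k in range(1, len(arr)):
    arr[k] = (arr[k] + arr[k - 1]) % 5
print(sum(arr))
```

13

k=1: arr[1] = (4+1)%5 = 0 → [1, 0, 0, 8, 8, 3, 0, 1]
k=2: arr[2] = (0+0)%5 = 0 → [1, 0, 0, 8, 8, 3, 0, 1]
k=3: arr[3] = (8+0)%5 = 3 → [1, 0, 0, 3, 8, 3, 0, 1]
k=4: arr[4] = (8+3)%5 = 1 → [1, 0, 0, 3, 1, 3, 0, 1]
k=5: arr[5] = (3+1)%5 = 4 → [1, 0, 0, 3, 1, 4, 0, 1]
k=6: arr[6] = (0+4)%5 = 4 → [1, 0, 0, 3, 1, 4, 4, 1]
k=7: arr[7] = (1+4)%5 = 0 → [1, 0, 0, 3, 1, 4, 4, 0]
sum = 13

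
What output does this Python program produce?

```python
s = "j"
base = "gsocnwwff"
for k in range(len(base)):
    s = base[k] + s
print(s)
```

k=0: prepend 'g' → 'gj'
k=1: prepend 's' → 'sgj'
k=2: prepend 'o' → 'osgj'
k=3: prepend 'c' → 'cosgj'
k=4: prepend 'n' → 'ncosgj'
k=5: prepend 'w' → 'wncosgj'
k=6: prepend 'w' → 'wwncosgj'
k=7: prepend 'f' → 'fwwncosgj'
k=8: prepend 'f' → 'ffwwncosgj'

ffwwncosgj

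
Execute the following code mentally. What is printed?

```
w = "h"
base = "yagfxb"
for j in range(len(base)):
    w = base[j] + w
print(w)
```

bxfgayh

j=0: prepend 'y' → 'yh'
j=1: prepend 'a' → 'ayh'
j=2: prepend 'g' → 'gayh'
j=3: prepend 'f' → 'fgayh'
j=4: prepend 'x' → 'xfgayh'
j=5: prepend 'b' → 'bxfgayh'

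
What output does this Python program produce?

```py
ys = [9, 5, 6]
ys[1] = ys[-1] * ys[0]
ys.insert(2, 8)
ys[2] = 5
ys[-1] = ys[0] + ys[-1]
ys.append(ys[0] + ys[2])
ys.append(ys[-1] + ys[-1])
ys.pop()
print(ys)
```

ys[1] = ys[-1]*ys[0] = 6*9 = 54 → [9, 54, 6]
insert 8 at 2 → [9, 54, 8, 6]
ys[2] = 5 → [9, 54, 5, 6]
ys[-1] = ys[0]+ys[-1] = 9+6 = 15 → [9, 54, 5, 15]
append ys[0]+ys[2] = 9+5 = 14 → [9, 54, 5, 15, 14]
append ys[-1]+ys[-1] = 14+14 = 28 → [9, 54, 5, 15, 14, 28]
pop() removes 28 → [9, 54, 5, 15, 14]

[9, 54, 5, 15, 14]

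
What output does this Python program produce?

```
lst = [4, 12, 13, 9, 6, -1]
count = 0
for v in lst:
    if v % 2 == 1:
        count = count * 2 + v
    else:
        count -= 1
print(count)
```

51

v=4: not odd, count = 0-1 = -1
v=12: not odd, count = (-1)-1 = -2
v=13: odd, count = (-2)*2+13 = 9
v=9: odd, count = 9*2+9 = 27
v=6: not odd, count = 27-1 = 26
v=-1: odd, count = 26*2+(-1) = 51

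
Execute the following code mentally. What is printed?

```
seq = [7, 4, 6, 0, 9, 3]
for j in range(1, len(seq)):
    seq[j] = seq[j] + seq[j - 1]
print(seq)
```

j=1: seq[1] = 4+7 = 11 → [7, 11, 6, 0, 9, 3]
j=2: seq[2] = 6+11 = 17 → [7, 11, 17, 0, 9, 3]
j=3: seq[3] = 0+17 = 17 → [7, 11, 17, 17, 9, 3]
j=4: seq[4] = 9+17 = 26 → [7, 11, 17, 17, 26, 3]
j=5: seq[5] = 3+26 = 29 → [7, 11, 17, 17, 26, 29]

[7, 11, 17, 17, 26, 29]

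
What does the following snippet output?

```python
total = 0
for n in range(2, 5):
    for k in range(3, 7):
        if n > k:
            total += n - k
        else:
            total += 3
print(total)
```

34

n=2,k=3: not 2>3, total = 0+3 = 3
n=2,k=4: not 2>4, total = 3+3 = 6
n=2,k=5: not 2>5, total = 6+3 = 9
n=2,k=6: not 2>6, total = 9+3 = 12
n=3,k=3: not 3>3, total = 12+3 = 15
n=3,k=4: not 3>4, total = 15+3 = 18
n=3,k=5: not 3>5, total = 18+3 = 21
n=3,k=6: not 3>6, total = 21+3 = 24
n=4,k=3: 4>3, total = 24+1 = 25
n=4,k=4: not 4>4, total = 25+3 = 28
n=4,k=5: not 4>5, total = 28+3 = 31
n=4,k=6: not 4>6, total = 31+3 = 34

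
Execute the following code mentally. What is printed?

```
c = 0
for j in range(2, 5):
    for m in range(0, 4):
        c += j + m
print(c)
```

j=2,m=0: c = 0+2 = 2
j=2,m=1: c = 2+3 = 5
j=2,m=2: c = 5+4 = 9
j=2,m=3: c = 9+5 = 14
j=3,m=0: c = 14+3 = 17
j=3,m=1: c = 17+4 = 21
j=3,m=2: c = 21+5 = 26
j=3,m=3: c = 26+6 = 32
j=4,m=0: c = 32+4 = 36
j=4,m=1: c = 36+5 = 41
j=4,m=2: c = 41+6 = 47
j=4,m=3: c = 47+7 = 54

54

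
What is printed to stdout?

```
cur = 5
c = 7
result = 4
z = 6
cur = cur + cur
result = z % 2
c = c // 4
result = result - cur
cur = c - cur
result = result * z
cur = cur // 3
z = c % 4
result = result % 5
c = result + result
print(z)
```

cur = 5+5 = 10
result = 6%2 = 0
c = 7//4 = 1
result = 0-10 = -10
cur = 1-10 = -9
result = (-10)*6 = -60
cur = (-9)//3 = -3
z = 1%4 = 1
result = (-60)%5 = 0
c = 0+0 = 0

1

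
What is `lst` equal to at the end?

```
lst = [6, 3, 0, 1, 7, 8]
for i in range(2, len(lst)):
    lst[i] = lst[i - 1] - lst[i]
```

i=2: lst[2] = 3-0 = 3 → [6, 3, 3, 1, 7, 8]
i=3: lst[3] = 3-1 = 2 → [6, 3, 3, 2, 7, 8]
i=4: lst[4] = 2-7 = -5 → [6, 3, 3, 2, -5, 8]
i=5: lst[5] = (-5)-8 = -13 → [6, 3, 3, 2, -5, -13]

[6, 3, 3, 2, -5, -13]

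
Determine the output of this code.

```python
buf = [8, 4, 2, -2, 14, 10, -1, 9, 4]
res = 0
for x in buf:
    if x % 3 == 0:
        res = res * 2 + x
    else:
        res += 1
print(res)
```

x=8: not %3==0, res = 0+1 = 1
x=4: not %3==0, res = 1+1 = 2
x=2: not %3==0, res = 2+1 = 3
x=-2: not %3==0, res = 3+1 = 4
x=14: not %3==0, res = 4+1 = 5
x=10: not %3==0, res = 5+1 = 6
x=-1: not %3==0, res = 6+1 = 7
x=9: %3==0, res = 7*2+9 = 23
x=4: not %3==0, res = 23+1 = 24

24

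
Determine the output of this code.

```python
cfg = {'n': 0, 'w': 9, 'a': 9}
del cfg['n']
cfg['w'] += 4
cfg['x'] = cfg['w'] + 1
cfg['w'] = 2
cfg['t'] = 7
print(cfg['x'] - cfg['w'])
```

del 'n' → {'w': 9, 'a': 9}
cfg['w'] = 9+4 = 13 → {'w': 13, 'a': 9}
cfg['x'] = cfg['w']+1 = 14 → {'w': 13, 'a': 9, 'x': 14}
cfg['w'] = 2 → {'w': 2, 'a': 9, 'x': 14}
cfg['t'] = 7 → {'w': 2, 'a': 9, 'x': 14, 't': 7}
cfg['x']-cfg['w'] = 14-2 = 12

12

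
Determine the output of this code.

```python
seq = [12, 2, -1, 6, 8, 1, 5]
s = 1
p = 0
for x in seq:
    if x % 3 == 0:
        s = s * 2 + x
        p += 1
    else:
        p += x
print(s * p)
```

x=12: %3==0, s = 1*2+12 = 14; p=1
x=2: not %3==0; p=3
x=-1: not %3==0; p=2
x=6: %3==0, s = 14*2+6 = 34; p=3
x=8: not %3==0; p=11
x=1: not %3==0; p=12
x=5: not %3==0; p=17
s*p = 34*17 = 578

578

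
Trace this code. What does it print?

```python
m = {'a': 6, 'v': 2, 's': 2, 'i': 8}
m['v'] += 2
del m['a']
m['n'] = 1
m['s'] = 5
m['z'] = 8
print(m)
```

m['v'] = 2+2 = 4 → {'a': 6, 'v': 4, 's': 2, 'i': 8}
del 'a' → {'v': 4, 's': 2, 'i': 8}
m['n'] = 1 → {'v': 4, 's': 2, 'i': 8, 'n': 1}
m['s'] = 5 → {'v': 4, 's': 5, 'i': 8, 'n': 1}
m['z'] = 8 → {'v': 4, 's': 5, 'i': 8, 'n': 1, 'z': 8}

{'v': 4, 's': 5, 'i': 8, 'n': 1, 'z': 8}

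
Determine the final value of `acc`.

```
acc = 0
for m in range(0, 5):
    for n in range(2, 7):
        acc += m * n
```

m=0,n=2: acc = 0+0 = 0
m=0,n=3: acc = 0+0 = 0
m=0,n=4: acc = 0+0 = 0
m=0,n=5: acc = 0+0 = 0
m=0,n=6: acc = 0+0 = 0
m=1,n=2: acc = 0+2 = 2
m=1,n=3: acc = 2+3 = 5
m=1,n=4: acc = 5+4 = 9
m=1,n=5: acc = 9+5 = 14
m=1,n=6: acc = 14+6 = 20
m=2,n=2: acc = 20+4 = 24
m=2,n=3: acc = 24+6 = 30
m=2,n=4: acc = 30+8 = 38
m=2,n=5: acc = 38+10 = 48
m=2,n=6: acc = 48+12 = 60
m=3,n=2: acc = 60+6 = 66
m=3,n=3: acc = 66+9 = 75
m=3,n=4: acc = 75+12 = 87
m=3,n=5: acc = 87+15 = 102
m=3,n=6: acc = 102+18 = 120
m=4,n=2: acc = 120+8 = 128
m=4,n=3: acc = 128+12 = 140
m=4,n=4: acc = 140+16 = 156
m=4,n=5: acc = 156+20 = 176
m=4,n=6: acc = 176+24 = 200

200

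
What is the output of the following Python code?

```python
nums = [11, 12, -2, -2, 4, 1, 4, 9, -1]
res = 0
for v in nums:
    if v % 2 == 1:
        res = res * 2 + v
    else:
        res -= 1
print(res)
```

v=11: odd, res = 0*2+11 = 11
v=12: not odd, res = 11-1 = 10
v=-2: not odd, res = 10-1 = 9
v=-2: not odd, res = 9-1 = 8
v=4: not odd, res = 8-1 = 7
v=1: odd, res = 7*2+1 = 15
v=4: not odd, res = 15-1 = 14
v=9: odd, res = 14*2+9 = 37
v=-1: odd, res = 37*2+(-1) = 73

73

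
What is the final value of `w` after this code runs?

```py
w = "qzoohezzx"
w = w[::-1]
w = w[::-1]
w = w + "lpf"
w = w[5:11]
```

'ezzxlp'

reverse → 'xzzehoozq'
reverse → 'qzoohezzx'
+ 'lpf' → 'qzoohezzxlpf'
slice [5:11] → 'ezzxlp'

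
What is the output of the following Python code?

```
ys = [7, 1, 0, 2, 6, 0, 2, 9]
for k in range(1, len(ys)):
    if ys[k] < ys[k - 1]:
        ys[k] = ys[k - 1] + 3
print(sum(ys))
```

k=1: 1<7, ys[1] = 7+3 = 10 → [7, 10, 0, 2, 6, 0, 2, 9]
k=2: 0<10, ys[2] = 10+3 = 13 → [7, 10, 13, 2, 6, 0, 2, 9]
k=3: 2<13, ys[3] = 13+3 = 16 → [7, 10, 13, 16, 6, 0, 2, 9]
k=4: 6<16, ys[4] = 16+3 = 19 → [7, 10, 13, 16, 19, 0, 2, 9]
k=5: 0<19, ys[5] = 19+3 = 22 → [7, 10, 13, 16, 19, 22, 2, 9]
k=6: 2<22, ys[6] = 22+3 = 25 → [7, 10, 13, 16, 19, 22, 25, 9]
k=7: 9<25, ys[7] = 25+3 = 28 → [7, 10, 13, 16, 19, 22, 25, 28]
sum = 140

140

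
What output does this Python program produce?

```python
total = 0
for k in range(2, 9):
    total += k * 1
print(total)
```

k=2: total = 0+2*1 = 2
k=3: total = 2+3*1 = 5
k=4: total = 5+4*1 = 9
k=5: total = 9+5*1 = 14
k=6: total = 14+6*1 = 20
k=7: total = 20+7*1 = 27
k=8: total = 27+8*1 = 35

35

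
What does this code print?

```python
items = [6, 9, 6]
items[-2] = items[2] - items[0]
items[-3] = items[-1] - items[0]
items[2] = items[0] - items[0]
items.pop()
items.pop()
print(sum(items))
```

0

items[-2] = items[2]-items[0] = 6-6 = 0 → [6, 0, 6]
items[-3] = items[-1]-items[0] = 6-6 = 0 → [0, 0, 6]
items[2] = items[0]-items[0] = 0-0 = 0 → [0, 0, 0]
pop() removes 0 → [0, 0]
pop() removes 0 → [0]
sum = 0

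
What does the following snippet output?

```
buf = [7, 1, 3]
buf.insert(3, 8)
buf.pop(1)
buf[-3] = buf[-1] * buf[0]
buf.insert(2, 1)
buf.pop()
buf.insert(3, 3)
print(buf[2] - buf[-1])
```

-2

insert 8 at 3 → [7, 1, 3, 8]
pop(1) removes 1 → [7, 3, 8]
buf[-3] = buf[-1]*buf[0] = 8*7 = 56 → [56, 3, 8]
insert 1 at 2 → [56, 3, 1, 8]
pop() removes 8 → [56, 3, 1]
insert 3 at 3 → [56, 3, 1, 3]
buf[2]-buf[-1] = 1-3 = -2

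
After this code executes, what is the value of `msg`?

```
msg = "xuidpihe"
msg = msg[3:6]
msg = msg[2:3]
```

'i'

slice [3:6] → 'dpi'
slice [2:3] → 'i'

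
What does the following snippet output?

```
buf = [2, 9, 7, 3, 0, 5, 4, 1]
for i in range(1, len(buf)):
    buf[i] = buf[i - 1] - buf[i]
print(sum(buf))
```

-128

i=1: buf[1] = 2-9 = -7 → [2, -7, 7, 3, 0, 5, 4, 1]
i=2: buf[2] = (-7)-7 = -14 → [2, -7, -14, 3, 0, 5, 4, 1]
i=3: buf[3] = (-14)-3 = -17 → [2, -7, -14, -17, 0, 5, 4, 1]
i=4: buf[4] = (-17)-0 = -17 → [2, -7, -14, -17, -17, 5, 4, 1]
i=5: buf[5] = (-17)-5 = -22 → [2, -7, -14, -17, -17, -22, 4, 1]
i=6: buf[6] = (-22)-4 = -26 → [2, -7, -14, -17, -17, -22, -26, 1]
i=7: buf[7] = (-26)-1 = -27 → [2, -7, -14, -17, -17, -22, -26, -27]
sum = -128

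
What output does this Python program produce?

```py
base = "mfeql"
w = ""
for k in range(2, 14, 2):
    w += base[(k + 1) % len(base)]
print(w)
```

k=2: add base[3]='q' → 'q'
k=4: add base[0]='m' → 'qm'
k=6: add base[2]='e' → 'qme'
k=8: add base[4]='l' → 'qmel'
k=10: add base[1]='f' → 'qmelf'
k=12: add base[3]='q' → 'qmelfq'

qmelfq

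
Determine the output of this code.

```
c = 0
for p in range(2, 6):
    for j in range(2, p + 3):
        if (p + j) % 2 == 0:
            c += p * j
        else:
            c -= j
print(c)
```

p=2,j=2: even sum, c = 0+4 = 4
p=2,j=3: odd sum, c = 4-3 = 1
p=2,j=4: even sum, c = 1+8 = 9
p=3,j=2: odd sum, c = 9-2 = 7
p=3,j=3: even sum, c = 7+9 = 16
p=3,j=4: odd sum, c = 16-4 = 12
p=3,j=5: even sum, c = 12+15 = 27
p=4,j=2: even sum, c = 27+8 = 35
p=4,j=3: odd sum, c = 35-3 = 32
p=4,j=4: even sum, c = 32+16 = 48
p=4,j=5: odd sum, c = 48-5 = 43
p=4,j=6: even sum, c = 43+24 = 67
p=5,j=2: odd sum, c = 67-2 = 65
p=5,j=3: even sum, c = 65+15 = 80
p=5,j=4: odd sum, c = 80-4 = 76
p=5,j=5: even sum, c = 76+25 = 101
p=5,j=6: odd sum, c = 101-6 = 95
p=5,j=7: even sum, c = 95+35 = 130

130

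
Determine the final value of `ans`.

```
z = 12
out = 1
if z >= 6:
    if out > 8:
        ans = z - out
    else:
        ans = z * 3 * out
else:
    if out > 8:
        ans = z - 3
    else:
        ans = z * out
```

z=12, out=1
z >= 6 is True; out > 8 is False
→ ans = z * 3 * out = 36

36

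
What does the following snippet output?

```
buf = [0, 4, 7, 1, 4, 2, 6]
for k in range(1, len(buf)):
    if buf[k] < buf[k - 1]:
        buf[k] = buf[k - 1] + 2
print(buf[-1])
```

15

k=1: 4>=0, unchanged → [0, 4, 7, 1, 4, 2, 6]
k=2: 7>=4, unchanged → [0, 4, 7, 1, 4, 2, 6]
k=3: 1<7, buf[3] = 7+2 = 9 → [0, 4, 7, 9, 4, 2, 6]
k=4: 4<9, buf[4] = 9+2 = 11 → [0, 4, 7, 9, 11, 2, 6]
k=5: 2<11, buf[5] = 11+2 = 13 → [0, 4, 7, 9, 11, 13, 6]
k=6: 6<13, buf[6] = 13+2 = 15 → [0, 4, 7, 9, 11, 13, 15]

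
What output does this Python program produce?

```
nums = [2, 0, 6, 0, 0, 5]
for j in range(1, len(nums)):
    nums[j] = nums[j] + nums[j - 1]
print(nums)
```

[2, 2, 8, 8, 8, 13]

j=1: nums[1] = 0+2 = 2 → [2, 2, 6, 0, 0, 5]
j=2: nums[2] = 6+2 = 8 → [2, 2, 8, 0, 0, 5]
j=3: nums[3] = 0+8 = 8 → [2, 2, 8, 8, 0, 5]
j=4: nums[4] = 0+8 = 8 → [2, 2, 8, 8, 8, 5]
j=5: nums[5] = 5+8 = 13 → [2, 2, 8, 8, 8, 13]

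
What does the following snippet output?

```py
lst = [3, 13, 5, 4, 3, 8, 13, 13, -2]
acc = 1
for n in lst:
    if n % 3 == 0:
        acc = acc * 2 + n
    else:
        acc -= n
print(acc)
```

n=3: %3==0, acc = 1*2+3 = 5
n=13: not %3==0, acc = 5-13 = -8
n=5: not %3==0, acc = (-8)-5 = -13
n=4: not %3==0, acc = (-13)-4 = -17
n=3: %3==0, acc = (-17)*2+3 = -31
n=8: not %3==0, acc = (-31)-8 = -39
n=13: not %3==0, acc = (-39)-13 = -52
n=13: not %3==0, acc = (-52)-13 = -65
n=-2: not %3==0, acc = (-65)-(-2) = -63

-63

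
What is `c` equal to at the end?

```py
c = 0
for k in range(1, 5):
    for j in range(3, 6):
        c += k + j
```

78

k=1,j=3: c = 0+4 = 4
k=1,j=4: c = 4+5 = 9
k=1,j=5: c = 9+6 = 15
k=2,j=3: c = 15+5 = 20
k=2,j=4: c = 20+6 = 26
k=2,j=5: c = 26+7 = 33
k=3,j=3: c = 33+6 = 39
k=3,j=4: c = 39+7 = 46
k=3,j=5: c = 46+8 = 54
k=4,j=3: c = 54+7 = 61
k=4,j=4: c = 61+8 = 69
k=4,j=5: c = 69+9 = 78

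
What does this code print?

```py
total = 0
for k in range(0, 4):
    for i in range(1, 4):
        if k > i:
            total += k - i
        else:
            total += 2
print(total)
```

22

k=0,i=1: not 0>1, total = 0+2 = 2
k=0,i=2: not 0>2, total = 2+2 = 4
k=0,i=3: not 0>3, total = 4+2 = 6
k=1,i=1: not 1>1, total = 6+2 = 8
k=1,i=2: not 1>2, total = 8+2 = 10
k=1,i=3: not 1>3, total = 10+2 = 12
k=2,i=1: 2>1, total = 12+1 = 13
k=2,i=2: not 2>2, total = 13+2 = 15
k=2,i=3: not 2>3, total = 15+2 = 17
k=3,i=1: 3>1, total = 17+2 = 19
k=3,i=2: 3>2, total = 19+1 = 20
k=3,i=3: not 3>3, total = 20+2 = 22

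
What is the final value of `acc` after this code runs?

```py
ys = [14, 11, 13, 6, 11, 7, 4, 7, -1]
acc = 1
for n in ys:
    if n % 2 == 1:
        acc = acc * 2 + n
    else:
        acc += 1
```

837

n=14: not odd, acc = 1+1 = 2
n=11: odd, acc = 2*2+11 = 15
n=13: odd, acc = 15*2+13 = 43
n=6: not odd, acc = 43+1 = 44
n=11: odd, acc = 44*2+11 = 99
n=7: odd, acc = 99*2+7 = 205
n=4: not odd, acc = 205+1 = 206
n=7: odd, acc = 206*2+7 = 419
n=-1: odd, acc = 419*2+(-1) = 837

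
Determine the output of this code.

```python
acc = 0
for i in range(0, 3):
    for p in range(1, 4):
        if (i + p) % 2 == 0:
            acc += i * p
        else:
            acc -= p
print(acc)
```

-2

i=0,p=1: odd sum, acc = 0-1 = -1
i=0,p=2: even sum, acc = (-1)+0 = -1
i=0,p=3: odd sum, acc = (-1)-3 = -4
i=1,p=1: even sum, acc = (-4)+1 = -3
i=1,p=2: odd sum, acc = (-3)-2 = -5
i=1,p=3: even sum, acc = (-5)+3 = -2
i=2,p=1: odd sum, acc = (-2)-1 = -3
i=2,p=2: even sum, acc = (-3)+4 = 1
i=2,p=3: odd sum, acc = 1-3 = -2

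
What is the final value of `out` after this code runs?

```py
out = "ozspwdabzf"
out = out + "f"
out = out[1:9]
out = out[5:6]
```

+ 'f' → 'ozspwdabzff'
slice [1:9] → 'zspwdabz'
slice [5:6] → 'a'

'a'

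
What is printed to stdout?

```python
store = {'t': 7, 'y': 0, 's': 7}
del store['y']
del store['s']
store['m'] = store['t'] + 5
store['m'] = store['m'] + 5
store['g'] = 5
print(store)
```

del 'y' → {'t': 7, 's': 7}
del 's' → {'t': 7}
store['m'] = store['t']+5 = 12 → {'t': 7, 'm': 12}
store['m'] = store['m']+5 = 17 → {'t': 7, 'm': 17}
store['g'] = 5 → {'t': 7, 'm': 17, 'g': 5}

{'t': 7, 'm': 17, 'g': 5}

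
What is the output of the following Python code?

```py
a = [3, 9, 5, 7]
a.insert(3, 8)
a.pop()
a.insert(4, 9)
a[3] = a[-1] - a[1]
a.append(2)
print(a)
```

insert 8 at 3 → [3, 9, 5, 8, 7]
pop() removes 7 → [3, 9, 5, 8]
insert 9 at 4 → [3, 9, 5, 8, 9]
a[3] = a[-1]-a[1] = 9-9 = 0 → [3, 9, 5, 0, 9]
append 2 → [3, 9, 5, 0, 9, 2]

[3, 9, 5, 0, 9, 2]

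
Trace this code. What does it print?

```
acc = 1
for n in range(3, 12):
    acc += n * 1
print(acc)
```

64

n=3: acc = 1+3*1 = 4
n=4: acc = 4+4*1 = 8
n=5: acc = 8+5*1 = 13
n=6: acc = 13+6*1 = 19
n=7: acc = 19+7*1 = 26
n=8: acc = 26+8*1 = 34
n=9: acc = 34+9*1 = 43
n=10: acc = 43+10*1 = 53
n=11: acc = 53+11*1 = 64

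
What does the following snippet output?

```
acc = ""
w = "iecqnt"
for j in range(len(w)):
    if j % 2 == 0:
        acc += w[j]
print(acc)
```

icn

j=0: add 'i' → 'i'
j=1: skip
j=2: add 'c' → 'ic'
j=3: skip
j=4: add 'n' → 'icn'
j=5: skip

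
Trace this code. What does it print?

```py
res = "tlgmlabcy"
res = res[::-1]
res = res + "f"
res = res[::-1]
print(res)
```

ftlgmlabcy

reverse → 'ycbalmglt'
+ 'f' → 'ycbalmgltf'
reverse → 'ftlgmlabcy'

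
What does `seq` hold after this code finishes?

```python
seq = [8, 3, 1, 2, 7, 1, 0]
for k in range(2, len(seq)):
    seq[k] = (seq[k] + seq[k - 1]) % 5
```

k=2: seq[2] = (1+3)%5 = 4 → [8, 3, 4, 2, 7, 1, 0]
k=3: seq[3] = (2+4)%5 = 1 → [8, 3, 4, 1, 7, 1, 0]
k=4: seq[4] = (7+1)%5 = 3 → [8, 3, 4, 1, 3, 1, 0]
k=5: seq[5] = (1+3)%5 = 4 → [8, 3, 4, 1, 3, 4, 0]
k=6: seq[6] = (0+4)%5 = 4 → [8, 3, 4, 1, 3, 4, 4]

[8, 3, 4, 1, 3, 4, 4]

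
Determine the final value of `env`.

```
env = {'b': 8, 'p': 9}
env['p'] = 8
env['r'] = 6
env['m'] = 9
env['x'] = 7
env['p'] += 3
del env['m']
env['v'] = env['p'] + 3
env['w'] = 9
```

env['p'] = 8 → {'b': 8, 'p': 8}
env['r'] = 6 → {'b': 8, 'p': 8, 'r': 6}
env['m'] = 9 → {'b': 8, 'p': 8, 'r': 6, 'm': 9}
env['x'] = 7 → {'b': 8, 'p': 8, 'r': 6, 'm': 9, 'x': 7}
env['p'] = 8+3 = 11 → {'b': 8, 'p': 11, 'r': 6, 'm': 9, 'x': 7}
del 'm' → {'b': 8, 'p': 11, 'r': 6, 'x': 7}
env['v'] = env['p']+3 = 14 → {'b': 8, 'p': 11, 'r': 6, 'x': 7, 'v': 14}
env['w'] = 9 → {'b': 8, 'p': 11, 'r': 6, 'x': 7, 'v': 14, 'w': 9}

{'b': 8, 'p': 11, 'r': 6, 'x': 7, 'v': 14, 'w': 9}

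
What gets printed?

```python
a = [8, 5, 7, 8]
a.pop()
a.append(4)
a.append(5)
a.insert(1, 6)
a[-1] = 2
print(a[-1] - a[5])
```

pop() removes 8 → [8, 5, 7]
append 4 → [8, 5, 7, 4]
append 5 → [8, 5, 7, 4, 5]
insert 6 at 1 → [8, 6, 5, 7, 4, 5]
a[-1] = 2 → [8, 6, 5, 7, 4, 2]
a[-1]-a[5] = 2-2 = 0

0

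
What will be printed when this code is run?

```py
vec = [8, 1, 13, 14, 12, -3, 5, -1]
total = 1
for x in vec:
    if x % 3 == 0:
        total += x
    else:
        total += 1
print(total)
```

x=8: not %3==0, total = 1+1 = 2
x=1: not %3==0, total = 2+1 = 3
x=13: not %3==0, total = 3+1 = 4
x=14: not %3==0, total = 4+1 = 5
x=12: %3==0, total = 5+12 = 17
x=-3: %3==0, total = 17+(-3) = 14
x=5: not %3==0, total = 14+1 = 15
x=-1: not %3==0, total = 15+1 = 16

16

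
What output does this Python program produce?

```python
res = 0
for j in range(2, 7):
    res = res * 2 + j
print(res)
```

j=2: res = 0*2+2 = 2
j=3: res = 2*2+3 = 7
j=4: res = 7*2+4 = 18
j=5: res = 18*2+5 = 41
j=6: res = 41*2+6 = 88

88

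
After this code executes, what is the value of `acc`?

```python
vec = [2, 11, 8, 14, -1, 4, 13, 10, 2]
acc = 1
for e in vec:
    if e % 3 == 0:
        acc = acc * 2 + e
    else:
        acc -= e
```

-62

e=2: not %3==0, acc = 1-2 = -1
e=11: not %3==0, acc = (-1)-11 = -12
e=8: not %3==0, acc = (-12)-8 = -20
e=14: not %3==0, acc = (-20)-14 = -34
e=-1: not %3==0, acc = (-34)-(-1) = -33
e=4: not %3==0, acc = (-33)-4 = -37
e=13: not %3==0, acc = (-37)-13 = -50
e=10: not %3==0, acc = (-50)-10 = -60
e=2: not %3==0, acc = (-60)-2 = -62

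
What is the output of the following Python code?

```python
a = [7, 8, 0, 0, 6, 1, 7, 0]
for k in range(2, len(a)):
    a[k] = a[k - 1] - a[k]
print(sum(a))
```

22

k=2: a[2] = 8-0 = 8 → [7, 8, 8, 0, 6, 1, 7, 0]
k=3: a[3] = 8-0 = 8 → [7, 8, 8, 8, 6, 1, 7, 0]
k=4: a[4] = 8-6 = 2 → [7, 8, 8, 8, 2, 1, 7, 0]
k=5: a[5] = 2-1 = 1 → [7, 8, 8, 8, 2, 1, 7, 0]
k=6: a[6] = 1-7 = -6 → [7, 8, 8, 8, 2, 1, -6, 0]
k=7: a[7] = (-6)-0 = -6 → [7, 8, 8, 8, 2, 1, -6, -6]
sum = 22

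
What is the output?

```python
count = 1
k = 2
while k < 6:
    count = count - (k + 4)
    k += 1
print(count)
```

k=2: count = 1-6 = -5
k=3: count = (-5)-7 = -12
k=4: count = (-12)-8 = -20
k=5: count = (-20)-9 = -29

-29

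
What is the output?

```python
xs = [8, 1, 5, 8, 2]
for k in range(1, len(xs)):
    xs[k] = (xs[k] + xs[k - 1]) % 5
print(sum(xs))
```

k=1: xs[1] = (1+8)%5 = 4 → [8, 4, 5, 8, 2]
k=2: xs[2] = (5+4)%5 = 4 → [8, 4, 4, 8, 2]
k=3: xs[3] = (8+4)%5 = 2 → [8, 4, 4, 2, 2]
k=4: xs[4] = (2+2)%5 = 4 → [8, 4, 4, 2, 4]
sum = 22

22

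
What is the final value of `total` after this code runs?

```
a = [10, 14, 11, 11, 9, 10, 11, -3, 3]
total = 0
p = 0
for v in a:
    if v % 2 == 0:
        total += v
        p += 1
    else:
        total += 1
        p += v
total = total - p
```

v=10: even, total = 0+10 = 10; p=1
v=14: even, total = 10+14 = 24; p=2
v=11: not even, total = 24+1 = 25; p=13
v=11: not even, total = 25+1 = 26; p=24
v=9: not even, total = 26+1 = 27; p=33
v=10: even, total = 27+10 = 37; p=34
v=11: not even, total = 37+1 = 38; p=45
v=-3: not even, total = 38+1 = 39; p=42
v=3: not even, total = 39+1 = 40; p=45
total-p = 40-45 = -5

-5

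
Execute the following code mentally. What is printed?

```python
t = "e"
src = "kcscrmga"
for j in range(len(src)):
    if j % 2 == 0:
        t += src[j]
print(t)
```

eksrg

j=0: add 'k' → 'ek'
j=1: skip
j=2: add 's' → 'eks'
j=3: skip
j=4: add 'r' → 'eksr'
j=5: skip
j=6: add 'g' → 'eksrg'
j=7: skip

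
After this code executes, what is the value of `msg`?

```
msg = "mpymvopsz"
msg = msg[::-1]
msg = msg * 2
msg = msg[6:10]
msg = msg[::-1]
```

reverse → 'zspovmypm'
repeat ×2 → 'zspovmypmzspovmypm'
slice [6:10] → 'ypmz'
reverse → 'zmpy'

'zmpy'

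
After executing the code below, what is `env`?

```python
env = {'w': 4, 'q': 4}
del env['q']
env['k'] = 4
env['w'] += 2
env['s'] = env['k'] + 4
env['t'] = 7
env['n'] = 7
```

{'w': 6, 'k': 4, 's': 8, 't': 7, 'n': 7}

del 'q' → {'w': 4}
env['k'] = 4 → {'w': 4, 'k': 4}
env['w'] = 4+2 = 6 → {'w': 6, 'k': 4}
env['s'] = env['k']+4 = 8 → {'w': 6, 'k': 4, 's': 8}
env['t'] = 7 → {'w': 6, 'k': 4, 's': 8, 't': 7}
env['n'] = 7 → {'w': 6, 'k': 4, 's': 8, 't': 7, 'n': 7}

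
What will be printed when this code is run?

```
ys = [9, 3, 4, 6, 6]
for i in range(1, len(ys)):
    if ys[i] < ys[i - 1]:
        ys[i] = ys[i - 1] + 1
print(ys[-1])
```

13

i=1: 3<9, ys[1] = 9+1 = 10 → [9, 10, 4, 6, 6]
i=2: 4<10, ys[2] = 10+1 = 11 → [9, 10, 11, 6, 6]
i=3: 6<11, ys[3] = 11+1 = 12 → [9, 10, 11, 12, 6]
i=4: 6<12, ys[4] = 12+1 = 13 → [9, 10, 11, 12, 13]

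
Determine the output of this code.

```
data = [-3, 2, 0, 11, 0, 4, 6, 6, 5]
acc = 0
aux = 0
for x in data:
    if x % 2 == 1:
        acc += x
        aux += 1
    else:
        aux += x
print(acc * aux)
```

x=-3: odd, acc = 0+(-3) = -3; aux=1
x=2: not odd; aux=3
x=0: not odd; aux=3
x=11: odd, acc = (-3)+11 = 8; aux=4
x=0: not odd; aux=4
x=4: not odd; aux=8
x=6: not odd; aux=14
x=6: not odd; aux=20
x=5: odd, acc = 8+5 = 13; aux=21
acc*aux = 13*21 = 273

273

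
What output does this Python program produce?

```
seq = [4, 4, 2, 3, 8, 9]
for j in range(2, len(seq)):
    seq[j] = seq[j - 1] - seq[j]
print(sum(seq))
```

j=2: seq[2] = 4-2 = 2 → [4, 4, 2, 3, 8, 9]
j=3: seq[3] = 2-3 = -1 → [4, 4, 2, -1, 8, 9]
j=4: seq[4] = (-1)-8 = -9 → [4, 4, 2, -1, -9, 9]
j=5: seq[5] = (-9)-9 = -18 → [4, 4, 2, -1, -9, -18]
sum = -18

-18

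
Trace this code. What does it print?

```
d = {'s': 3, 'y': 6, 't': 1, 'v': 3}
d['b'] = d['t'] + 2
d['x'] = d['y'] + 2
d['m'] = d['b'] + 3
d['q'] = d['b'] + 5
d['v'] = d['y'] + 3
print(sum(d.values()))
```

44

d['b'] = d['t']+2 = 3 → {'s': 3, 'y': 6, 't': 1, 'v': 3, 'b': 3}
d['x'] = d['y']+2 = 8 → {'s': 3, 'y': 6, 't': 1, 'v': 3, 'b': 3, 'x': 8}
d['m'] = d['b']+3 = 6 → {'s': 3, 'y': 6, 't': 1, 'v': 3, 'b': 3, 'x': 8, 'm': 6}
d['q'] = d['b']+5 = 8 → {'s': 3, 'y': 6, 't': 1, 'v': 3, 'b': 3, 'x': 8, 'm': 6, 'q': 8}
d['v'] = d['y']+3 = 9 → {'s': 3, 'y': 6, 't': 1, 'v': 9, 'b': 3, 'x': 8, 'm': 6, 'q': 8}
sum of values = 44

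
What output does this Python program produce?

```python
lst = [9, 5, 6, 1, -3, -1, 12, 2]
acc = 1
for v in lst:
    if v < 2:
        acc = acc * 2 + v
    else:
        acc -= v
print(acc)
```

v=9: not <2, acc = 1-9 = -8
v=5: not <2, acc = (-8)-5 = -13
v=6: not <2, acc = (-13)-6 = -19
v=1: <2, acc = (-19)*2+1 = -37
v=-3: <2, acc = (-37)*2+(-3) = -77
v=-1: <2, acc = (-77)*2+(-1) = -155
v=12: not <2, acc = (-155)-12 = -167
v=2: not <2, acc = (-167)-2 = -169

-169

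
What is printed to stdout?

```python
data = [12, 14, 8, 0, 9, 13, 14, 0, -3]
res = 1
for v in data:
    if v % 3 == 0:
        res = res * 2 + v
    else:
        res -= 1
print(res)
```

v=12: %3==0, res = 1*2+12 = 14
v=14: not %3==0, res = 14-1 = 13
v=8: not %3==0, res = 13-1 = 12
v=0: %3==0, res = 12*2+0 = 24
v=9: %3==0, res = 24*2+9 = 57
v=13: not %3==0, res = 57-1 = 56
v=14: not %3==0, res = 56-1 = 55
v=0: %3==0, res = 55*2+0 = 110
v=-3: %3==0, res = 110*2+(-3) = 217

217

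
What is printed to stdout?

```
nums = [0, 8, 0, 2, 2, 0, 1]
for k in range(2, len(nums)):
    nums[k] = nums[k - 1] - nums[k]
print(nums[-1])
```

k=2: nums[2] = 8-0 = 8 → [0, 8, 8, 2, 2, 0, 1]
k=3: nums[3] = 8-2 = 6 → [0, 8, 8, 6, 2, 0, 1]
k=4: nums[4] = 6-2 = 4 → [0, 8, 8, 6, 4, 0, 1]
k=5: nums[5] = 4-0 = 4 → [0, 8, 8, 6, 4, 4, 1]
k=6: nums[6] = 4-1 = 3 → [0, 8, 8, 6, 4, 4, 3]

3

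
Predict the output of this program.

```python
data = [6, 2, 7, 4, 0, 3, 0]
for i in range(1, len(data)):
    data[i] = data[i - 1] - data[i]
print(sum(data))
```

-27

i=1: data[1] = 6-2 = 4 → [6, 4, 7, 4, 0, 3, 0]
i=2: data[2] = 4-7 = -3 → [6, 4, -3, 4, 0, 3, 0]
i=3: data[3] = (-3)-4 = -7 → [6, 4, -3, -7, 0, 3, 0]
i=4: data[4] = (-7)-0 = -7 → [6, 4, -3, -7, -7, 3, 0]
i=5: data[5] = (-7)-3 = -10 → [6, 4, -3, -7, -7, -10, 0]
i=6: data[6] = (-10)-0 = -10 → [6, 4, -3, -7, -7, -10, -10]
sum = -27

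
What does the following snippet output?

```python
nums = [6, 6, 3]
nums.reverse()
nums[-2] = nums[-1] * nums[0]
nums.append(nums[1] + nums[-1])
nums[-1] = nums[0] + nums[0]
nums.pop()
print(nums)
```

[3, 18, 6]

reverse → [3, 6, 6]
nums[-2] = nums[-1]*nums[0] = 6*3 = 18 → [3, 18, 6]
append nums[1]+nums[-1] = 18+6 = 24 → [3, 18, 6, 24]
nums[-1] = nums[0]+nums[0] = 3+3 = 6 → [3, 18, 6, 6]
pop() removes 6 → [3, 18, 6]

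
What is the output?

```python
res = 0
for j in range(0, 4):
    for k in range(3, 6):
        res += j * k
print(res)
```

j=0,k=3: res = 0+0 = 0
j=0,k=4: res = 0+0 = 0
j=0,k=5: res = 0+0 = 0
j=1,k=3: res = 0+3 = 3
j=1,k=4: res = 3+4 = 7
j=1,k=5: res = 7+5 = 12
j=2,k=3: res = 12+6 = 18
j=2,k=4: res = 18+8 = 26
j=2,k=5: res = 26+10 = 36
j=3,k=3: res = 36+9 = 45
j=3,k=4: res = 45+12 = 57
j=3,k=5: res = 57+15 = 72

72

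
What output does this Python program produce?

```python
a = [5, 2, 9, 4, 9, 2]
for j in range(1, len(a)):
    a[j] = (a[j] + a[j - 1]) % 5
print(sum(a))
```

j=1: a[1] = (2+5)%5 = 2 → [5, 2, 9, 4, 9, 2]
j=2: a[2] = (9+2)%5 = 1 → [5, 2, 1, 4, 9, 2]
j=3: a[3] = (4+1)%5 = 0 → [5, 2, 1, 0, 9, 2]
j=4: a[4] = (9+0)%5 = 4 → [5, 2, 1, 0, 4, 2]
j=5: a[5] = (2+4)%5 = 1 → [5, 2, 1, 0, 4, 1]
sum = 13

13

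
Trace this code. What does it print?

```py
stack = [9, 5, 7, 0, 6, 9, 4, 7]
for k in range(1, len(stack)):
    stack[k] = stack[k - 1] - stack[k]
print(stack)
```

k=1: stack[1] = 9-5 = 4 → [9, 4, 7, 0, 6, 9, 4, 7]
k=2: stack[2] = 4-7 = -3 → [9, 4, -3, 0, 6, 9, 4, 7]
k=3: stack[3] = (-3)-0 = -3 → [9, 4, -3, -3, 6, 9, 4, 7]
k=4: stack[4] = (-3)-6 = -9 → [9, 4, -3, -3, -9, 9, 4, 7]
k=5: stack[5] = (-9)-9 = -18 → [9, 4, -3, -3, -9, -18, 4, 7]
k=6: stack[6] = (-18)-4 = -22 → [9, 4, -3, -3, -9, -18, -22, 7]
k=7: stack[7] = (-22)-7 = -29 → [9, 4, -3, -3, -9, -18, -22, -29]

[9, 4, -3, -3, -9, -18, -22, -29]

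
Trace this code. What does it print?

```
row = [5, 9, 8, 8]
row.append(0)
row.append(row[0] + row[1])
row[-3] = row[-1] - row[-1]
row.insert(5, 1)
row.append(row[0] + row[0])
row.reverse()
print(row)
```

[10, 14, 1, 0, 0, 8, 9, 5]

append 0 → [5, 9, 8, 8, 0]
append row[0]+row[1] = 5+9 = 14 → [5, 9, 8, 8, 0, 14]
row[-3] = row[-1]-row[-1] = 14-14 = 0 → [5, 9, 8, 0, 0, 14]
insert 1 at 5 → [5, 9, 8, 0, 0, 1, 14]
append row[0]+row[0] = 5+5 = 10 → [5, 9, 8, 0, 0, 1, 14, 10]
reverse → [10, 14, 1, 0, 0, 8, 9, 5]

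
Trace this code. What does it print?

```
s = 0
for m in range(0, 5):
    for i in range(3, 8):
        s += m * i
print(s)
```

250

m=0,i=3: s = 0+0 = 0
m=0,i=4: s = 0+0 = 0
m=0,i=5: s = 0+0 = 0
m=0,i=6: s = 0+0 = 0
m=0,i=7: s = 0+0 = 0
m=1,i=3: s = 0+3 = 3
m=1,i=4: s = 3+4 = 7
m=1,i=5: s = 7+5 = 12
m=1,i=6: s = 12+6 = 18
m=1,i=7: s = 18+7 = 25
m=2,i=3: s = 25+6 = 31
m=2,i=4: s = 31+8 = 39
m=2,i=5: s = 39+10 = 49
m=2,i=6: s = 49+12 = 61
m=2,i=7: s = 61+14 = 75
m=3,i=3: s = 75+9 = 84
m=3,i=4: s = 84+12 = 96
m=3,i=5: s = 96+15 = 111
m=3,i=6: s = 111+18 = 129
m=3,i=7: s = 129+21 = 150
m=4,i=3: s = 150+12 = 162
m=4,i=4: s = 162+16 = 178
m=4,i=5: s = 178+20 = 198
m=4,i=6: s = 198+24 = 222
m=4,i=7: s = 222+28 = 250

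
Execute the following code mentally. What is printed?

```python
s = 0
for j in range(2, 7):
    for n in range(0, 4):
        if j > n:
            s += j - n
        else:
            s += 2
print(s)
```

j=2,n=0: 2>0, s = 0+2 = 2
j=2,n=1: 2>1, s = 2+1 = 3
j=2,n=2: not 2>2, s = 3+2 = 5
j=2,n=3: not 2>3, s = 5+2 = 7
j=3,n=0: 3>0, s = 7+3 = 10
j=3,n=1: 3>1, s = 10+2 = 12
j=3,n=2: 3>2, s = 12+1 = 13
j=3,n=3: not 3>3, s = 13+2 = 15
j=4,n=0: 4>0, s = 15+4 = 19
j=4,n=1: 4>1, s = 19+3 = 22
j=4,n=2: 4>2, s = 22+2 = 24
j=4,n=3: 4>3, s = 24+1 = 25
j=5,n=0: 5>0, s = 25+5 = 30
j=5,n=1: 5>1, s = 30+4 = 34
j=5,n=2: 5>2, s = 34+3 = 37
j=5,n=3: 5>3, s = 37+2 = 39
j=6,n=0: 6>0, s = 39+6 = 45
j=6,n=1: 6>1, s = 45+5 = 50
j=6,n=2: 6>2, s = 50+4 = 54
j=6,n=3: 6>3, s = 54+3 = 57

57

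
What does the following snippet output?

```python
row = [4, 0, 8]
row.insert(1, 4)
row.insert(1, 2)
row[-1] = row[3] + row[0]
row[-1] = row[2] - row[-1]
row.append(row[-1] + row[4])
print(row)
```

[4, 2, 4, 0, 0, 0]

insert 4 at 1 → [4, 4, 0, 8]
insert 2 at 1 → [4, 2, 4, 0, 8]
row[-1] = row[3]+row[0] = 0+4 = 4 → [4, 2, 4, 0, 4]
row[-1] = row[2]-row[-1] = 4-4 = 0 → [4, 2, 4, 0, 0]
append row[-1]+row[4] = 0+0 = 0 → [4, 2, 4, 0, 0, 0]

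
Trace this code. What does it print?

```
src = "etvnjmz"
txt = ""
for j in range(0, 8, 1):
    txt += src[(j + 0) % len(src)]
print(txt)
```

etvnjmze

j=0: add src[0]='e' → 'e'
j=1: add src[1]='t' → 'et'
j=2: add src[2]='v' → 'etv'
j=3: add src[3]='n' → 'etvn'
j=4: add src[4]='j' → 'etvnj'
j=5: add src[5]='m' → 'etvnjm'
j=6: add src[6]='z' → 'etvnjmz'
j=7: add src[0]='e' → 'etvnjmze'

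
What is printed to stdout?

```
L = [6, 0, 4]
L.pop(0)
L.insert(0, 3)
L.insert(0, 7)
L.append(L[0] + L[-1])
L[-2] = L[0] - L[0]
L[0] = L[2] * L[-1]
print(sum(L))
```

14

pop(0) removes 6 → [0, 4]
insert 3 at 0 → [3, 0, 4]
insert 7 at 0 → [7, 3, 0, 4]
append L[0]+L[-1] = 7+4 = 11 → [7, 3, 0, 4, 11]
L[-2] = L[0]-L[0] = 7-7 = 0 → [7, 3, 0, 0, 11]
L[0] = L[2]*L[-1] = 0*11 = 0 → [0, 3, 0, 0, 11]
sum = 14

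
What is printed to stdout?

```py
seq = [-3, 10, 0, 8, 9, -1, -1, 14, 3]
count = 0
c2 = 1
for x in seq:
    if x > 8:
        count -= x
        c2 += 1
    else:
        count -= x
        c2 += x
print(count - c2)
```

x=-3: not >8, count = 0-(-3) = 3; c2=-2
x=10: >8, count = 3-10 = -7; c2=-1
x=0: not >8, count = (-7)-0 = -7; c2=-1
x=8: not >8, count = (-7)-8 = -15; c2=7
x=9: >8, count = (-15)-9 = -24; c2=8
x=-1: not >8, count = (-24)-(-1) = -23; c2=7
x=-1: not >8, count = (-23)-(-1) = -22; c2=6
x=14: >8, count = (-22)-14 = -36; c2=7
x=3: not >8, count = (-36)-3 = -39; c2=10
count-c2 = (-39)-10 = -49

-49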